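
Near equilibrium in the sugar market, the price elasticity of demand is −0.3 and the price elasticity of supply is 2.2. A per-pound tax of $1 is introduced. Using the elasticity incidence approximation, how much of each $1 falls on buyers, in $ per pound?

Incidence ratio: buyers' share ≈ εs / (εs + |εd|) = 2.2 / (2.2 + 0.3) = 0.88.
So buyers bear ≈ 0.88 × $1 = $0.88; suppliers bear $0.12.

Buyers bear ≈ $0.88 per pound.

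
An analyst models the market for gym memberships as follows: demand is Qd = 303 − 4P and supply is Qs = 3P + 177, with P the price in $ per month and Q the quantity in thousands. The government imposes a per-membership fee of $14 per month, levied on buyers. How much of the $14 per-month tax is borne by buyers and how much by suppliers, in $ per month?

Buyers bear $6 per month; suppliers bear $8 per month.

Without the tax, 303 − 4P = 3P + 177 gives 7P = 126, so P* = $18 and Q* = 231.
With the tax collected from buyers, demand (in seller-price terms) shifts: Qd = 303 − 4(P + 14).
New equilibrium: buyers pay $24, suppliers receive $10, Q = 207. (Wedge: Pb − Ps = 14.)
Burden on buyers: $6; on suppliers: $8. (They sum to $14.)
The less price-elastic side of the market bears the larger share of a per-unit tax.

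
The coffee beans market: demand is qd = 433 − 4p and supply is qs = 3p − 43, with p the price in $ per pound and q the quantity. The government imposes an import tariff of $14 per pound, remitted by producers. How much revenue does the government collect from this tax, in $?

Before the tax: set 433 − 4p = 3p − 43 → p* = $68, q* = 161.
With the tax collected from producers, supply shifts: qs = 3(p − 14) − 43.
Solving gives q = 137 with consumers paying $74 and producers receiving $60 (the $14 wedge).
Revenue = t · Q = 14 · 137 = $1918.

Tax revenue = $1918.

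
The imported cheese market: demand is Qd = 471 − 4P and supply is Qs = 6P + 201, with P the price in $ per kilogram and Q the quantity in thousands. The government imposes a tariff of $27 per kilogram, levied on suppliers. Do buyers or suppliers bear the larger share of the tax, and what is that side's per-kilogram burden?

Before the tax: set 471 − 4P = 6P + 201 → P* = $27, Q* = 363.
With the tax collected from suppliers, supply shifts: Qs = 6(P − 27) + 201.
Solving gives Q = 298.2 with buyers paying $43.2 and suppliers receiving $16.2 (the $27 wedge).
Per-kilogram burden: buyers $16.2, suppliers $10.8.
Buyers take the larger share because demand is less price-elastic here (demand slope 4 vs supply slope 6).

Buyers bear the larger share: $16.2 per kilogram.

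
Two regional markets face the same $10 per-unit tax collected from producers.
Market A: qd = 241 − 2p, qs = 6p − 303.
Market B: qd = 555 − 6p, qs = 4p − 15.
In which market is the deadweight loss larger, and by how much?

Market A: pre-tax p* = $68, q* = 105; post-tax q = 90; deadweight loss = $75.
Market B: pre-tax p* = $57, q* = 213; post-tax q = 189; deadweight loss = $120.
Difference: $75 vs $120 → market B is larger by $45.

Market B, by $45.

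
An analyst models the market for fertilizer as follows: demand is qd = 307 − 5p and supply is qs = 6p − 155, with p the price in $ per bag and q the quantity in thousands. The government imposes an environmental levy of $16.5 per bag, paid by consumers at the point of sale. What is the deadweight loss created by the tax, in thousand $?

Without the tax, 307 − 5p = 6p − 155 gives 11p = 462, so p* = $42 and q* = 97.
With the tax collected from consumers, demand (in seller-price terms) shifts: qd = 307 − 5(p + 16.5).
New equilibrium: consumers pay $51, producers receive $34.5, q = 52. (Wedge: pb − ps = 16.5.)
Quantity falls by |ΔQ| = |97 − 52| = 45.
DWL = ½ · t · |ΔQ| = ½ · 16.5 · 45 = $371.25.

Deadweight loss = $371.25 thousand.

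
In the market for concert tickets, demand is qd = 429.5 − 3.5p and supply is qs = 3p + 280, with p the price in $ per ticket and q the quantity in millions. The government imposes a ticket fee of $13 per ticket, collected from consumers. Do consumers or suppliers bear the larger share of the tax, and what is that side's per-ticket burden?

Suppliers bear the larger share: $7 per ticket.

Before the tax: set 429.5 − 3.5p = 3p + 280 → p* = $23, q* = 349.
With the tax collected from consumers, demand (in seller-price terms) shifts: qd = 429.5 − 3.5(p + 13).
Solving gives q = 328 with consumers paying $29 and suppliers receiving $16 (the $13 wedge).
Per-ticket burden: consumers $6, suppliers $7.
Suppliers take the larger share because supply is less price-elastic here (demand slope 3.5 vs supply slope 3).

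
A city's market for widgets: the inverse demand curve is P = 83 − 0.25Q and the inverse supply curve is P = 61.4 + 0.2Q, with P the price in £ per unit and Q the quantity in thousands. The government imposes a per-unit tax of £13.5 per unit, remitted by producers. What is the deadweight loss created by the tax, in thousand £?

Rewrite in direct form: Qd = 332 − 4P and Qs = 5P − 307.
Without the tax, 332 − 4P = 5P − 307 gives 9P = 639, so P* = £71 and Q* = 48.
With the tax collected from producers, supply shifts: Qs = 5(P − 13.5) − 307.
New equilibrium: consumers pay £78.5, producers receive £65, Q = 18. (Wedge: Pb − Ps = 13.5.)
Quantity falls by |ΔQ| = |48 − 18| = 30.
DWL = ½ · t · |ΔQ| = ½ · 13.5 · 30 = £202.5.

Deadweight loss = £202.5 thousand.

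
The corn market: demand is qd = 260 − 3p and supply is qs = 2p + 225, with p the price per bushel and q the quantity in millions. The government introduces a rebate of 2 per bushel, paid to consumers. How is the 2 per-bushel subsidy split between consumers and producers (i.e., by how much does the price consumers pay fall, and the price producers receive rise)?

Without the subsidy, 260 − 3p = 2p + 225 gives 5p = 35, so p* = 7 and q* = 239.
With a per-unit subsidy paid to consumers, each effectively pays p − 2, so demand becomes qd = 260 − 3(p − 2).
New equilibrium: consumers pay 6.2, producers receive 8.2, q = 241.4. (Wedge: pb − ps = −2.)
Gain to consumers: 0.8; to producers: 1.2. (They sum to 2.)

Consumers gain 0.8 per bushel; producers gain 1.2 per bushel.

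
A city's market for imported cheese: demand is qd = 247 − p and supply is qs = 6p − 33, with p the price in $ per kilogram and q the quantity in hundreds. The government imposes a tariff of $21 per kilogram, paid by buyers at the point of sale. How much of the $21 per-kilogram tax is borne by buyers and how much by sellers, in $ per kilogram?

Buyers bear $18 per kilogram; sellers bear $3 per kilogram.

Without the tax, 247 − p = 6p − 33 gives 7p = 280, so p* = $40 and q* = 207.
With the tax collected from buyers, demand (in seller-price terms) shifts: qd = 247 − (p + 21).
Solving gives q = 189 with buyers paying $58 and sellers receiving $37 (the $21 wedge).
Burden on buyers: $18; on sellers: $3. (They sum to $21.)
The less price-elastic side of the market bears the larger share of a per-unit tax.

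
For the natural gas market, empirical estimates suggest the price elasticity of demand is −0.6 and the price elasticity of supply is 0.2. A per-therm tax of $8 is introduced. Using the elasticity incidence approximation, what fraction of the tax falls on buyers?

Incidence ratio: buyers' share ≈ εs / (εs + |εd|) = 0.2 / (0.2 + 0.6) = 0.25.
Supply is the less elastic side, so buyers bear the smaller share.

Buyers' share ≈ 0.25.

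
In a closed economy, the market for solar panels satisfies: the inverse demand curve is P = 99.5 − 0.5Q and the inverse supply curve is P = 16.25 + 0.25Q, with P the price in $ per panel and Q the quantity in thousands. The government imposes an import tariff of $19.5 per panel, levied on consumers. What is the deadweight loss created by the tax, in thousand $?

Rewrite in direct form: Qd = 199 − 2P and Qs = 4P − 65.
Without the tax, 199 − 2P = 4P − 65 gives 6P = 264, so P* = $44 and Q* = 111.
With the tax collected from consumers, demand (in seller-price terms) shifts: Qd = 199 − 2(P + 19.5).
Solving gives Q = 85 with consumers paying $57 and sellers receiving $37.5 (the $19.5 wedge).
Quantity falls by |ΔQ| = |111 − 85| = 26.
DWL = ½ · t · |ΔQ| = ½ · 19.5 · 26 = $253.5.

Deadweight loss = $253.5 thousand.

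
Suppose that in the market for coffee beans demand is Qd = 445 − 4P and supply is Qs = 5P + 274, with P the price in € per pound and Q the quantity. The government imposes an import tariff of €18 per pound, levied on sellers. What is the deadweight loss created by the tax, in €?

Without the tax, 445 − 4P = 5P + 274 gives 9P = 171, so P* = €19 and Q* = 369.
With the tax collected from sellers, supply shifts: Qs = 5(P − 18) + 274.
Solving gives Q = 329 with buyers paying €29 and sellers receiving €11 (the €18 wedge).
Quantity falls by |ΔQ| = |369 − 329| = 40.
DWL = ½ · t · |ΔQ| = ½ · 18 · 40 = €360.

Deadweight loss = €360.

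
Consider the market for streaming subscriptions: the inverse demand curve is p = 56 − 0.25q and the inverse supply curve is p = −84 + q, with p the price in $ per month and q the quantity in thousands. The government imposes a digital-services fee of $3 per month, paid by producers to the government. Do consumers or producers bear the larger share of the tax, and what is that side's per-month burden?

Rewrite in direct form: qd = 224 − 4p and qs = p + 84.
Before the tax: set 224 − 4p = p + 84 → p* = $28, q* = 112.
With the tax collected from producers, supply shifts: qs = (p − 3) + 84.
New equilibrium: consumers pay $28.6, producers receive $25.6, q = 109.6. (Wedge: pb − ps = 3.)
Per-month burden: consumers $0.6, producers $2.4.
Producers take the larger share because supply is less price-elastic here (demand slope 4 vs supply slope 1).

Producers bear the larger share: $2.4 per month.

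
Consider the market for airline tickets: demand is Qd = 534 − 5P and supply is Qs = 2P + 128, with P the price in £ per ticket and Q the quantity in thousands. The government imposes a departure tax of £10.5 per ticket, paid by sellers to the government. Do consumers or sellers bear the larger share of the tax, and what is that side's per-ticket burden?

Sellers bear the larger share: £7.5 per ticket.

Without the tax, 534 − 5P = 2P + 128 gives 7P = 406, so P* = £58 and Q* = 244.
With the tax collected from sellers, supply shifts: Qs = 2(P − 10.5) + 128.
Solving gives Q = 229 with consumers paying £61 and sellers receiving £50.5 (the £10.5 wedge).
Per-ticket burden: consumers £3, sellers £7.5.
Sellers take the larger share because supply is less price-elastic here (demand slope 5 vs supply slope 2).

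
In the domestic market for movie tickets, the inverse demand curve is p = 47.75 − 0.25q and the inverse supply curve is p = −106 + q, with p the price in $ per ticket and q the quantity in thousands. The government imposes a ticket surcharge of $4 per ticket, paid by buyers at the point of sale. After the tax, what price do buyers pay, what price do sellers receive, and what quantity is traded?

Rewrite in direct form: qd = 191 − 4p and qs = p + 106.
Without the tax, 191 − 4p = p + 106 gives 5p = 85, so p* = $17 and q* = 123.
With the tax collected from buyers, demand (in seller-price terms) shifts: qd = 191 − 4(p + 4).
Solving gives q = 119.8 with buyers paying $17.8 and sellers receiving $13.8 (the $4 wedge).
The less price-elastic side of the market bears the larger share of a per-unit tax.

Buyers pay $17.8; sellers receive $13.8; quantity = 119.8.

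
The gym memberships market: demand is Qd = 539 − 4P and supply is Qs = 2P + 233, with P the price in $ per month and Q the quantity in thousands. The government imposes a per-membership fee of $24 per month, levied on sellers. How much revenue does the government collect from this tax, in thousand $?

Tax revenue = $7272 thousand.

Without the tax, 539 − 4P = 2P + 233 gives 6P = 306, so P* = $51 and Q* = 335.
With the tax collected from sellers, supply shifts: Qs = 2(P − 24) + 233.
New equilibrium: buyers pay $59, sellers receive $35, Q = 303. (Wedge: Pb − Ps = 24.)
Revenue = t · Q = 24 · 303 = $7272.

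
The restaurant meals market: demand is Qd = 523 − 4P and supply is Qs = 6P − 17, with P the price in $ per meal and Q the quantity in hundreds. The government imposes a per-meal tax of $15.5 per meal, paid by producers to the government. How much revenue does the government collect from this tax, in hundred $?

Without the tax, 523 − 4P = 6P − 17 gives 10P = 540, so P* = $54 and Q* = 307.
With the tax collected from producers, supply shifts: Qs = 6(P − 15.5) − 17.
New equilibrium: consumers pay $63.3, producers receive $47.8, Q = 269.8. (Wedge: Pb − Ps = 15.5.)
Revenue = t · Q = 15.5 · 269.8 = $4181.9.

Tax revenue = $4181.9 hundred.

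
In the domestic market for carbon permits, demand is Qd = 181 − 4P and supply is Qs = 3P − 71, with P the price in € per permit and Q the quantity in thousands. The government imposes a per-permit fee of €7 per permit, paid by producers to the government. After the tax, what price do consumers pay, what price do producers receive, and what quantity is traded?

Consumers pay €39; producers receive €32; quantity = 25.

Without the tax, 181 − 4P = 3P − 71 gives 7P = 252, so P* = €36 and Q* = 37.
With the tax collected from producers, supply shifts: Qs = 3(P − 7) − 71.
Solving gives Q = 25 with consumers paying €39 and producers receiving €32 (the €7 wedge).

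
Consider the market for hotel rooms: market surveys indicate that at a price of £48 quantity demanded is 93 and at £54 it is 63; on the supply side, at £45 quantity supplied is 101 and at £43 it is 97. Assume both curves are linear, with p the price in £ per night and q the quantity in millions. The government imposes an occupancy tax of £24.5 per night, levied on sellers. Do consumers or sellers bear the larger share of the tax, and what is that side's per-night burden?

Sellers bear the larger share: £17.5 per night.

Demand slope: (63 − 93)/(54 − 48) = -5, so qd = 333 − 5p.
Supply slope: (97 − 101)/(43 − 45) = 2, so qs = 2p + 11.
Without the tax, 333 − 5p = 2p + 11 gives 7p = 322, so p* = £46 and q* = 103.
With the tax collected from sellers, supply shifts: qs = 2(p − 24.5) + 11.
Solving gives q = 68 with consumers paying £53 and sellers receiving £28.5 (the £24.5 wedge).
Per-night burden: consumers £7, sellers £17.5.
Sellers take the larger share because supply is less price-elastic here (demand slope 5 vs supply slope 2).
The less price-elastic side of the market bears the larger share of a per-unit tax.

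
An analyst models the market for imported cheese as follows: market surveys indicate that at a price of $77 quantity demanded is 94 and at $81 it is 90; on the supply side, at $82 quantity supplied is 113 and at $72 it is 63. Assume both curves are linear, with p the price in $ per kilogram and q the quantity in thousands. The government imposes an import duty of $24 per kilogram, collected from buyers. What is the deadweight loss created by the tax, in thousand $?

Deadweight loss = $240 thousand.

Demand slope: (90 − 94)/(81 − 77) = -1, so qd = 171 − p.
Supply slope: (63 − 113)/(72 − 82) = 5, so qs = 5p − 297.
Before the tax: set 171 − p = 5p − 297 → p* = $78, q* = 93.
With the tax collected from buyers, demand (in seller-price terms) shifts: qd = 171 − (p + 24).
New equilibrium: buyers pay $98, sellers receive $74, q = 73. (Wedge: pb − ps = 24.)
Quantity falls by |ΔQ| = |93 − 73| = 20.
DWL = ½ · t · |ΔQ| = ½ · 24 · 20 = $240.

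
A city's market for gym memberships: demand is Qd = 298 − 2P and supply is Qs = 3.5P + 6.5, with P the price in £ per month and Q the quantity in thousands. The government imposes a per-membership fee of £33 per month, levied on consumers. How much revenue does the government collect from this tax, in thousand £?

Before the tax: set 298 − 2P = 3.5P + 6.5 → P* = £53, Q* = 192.
With the tax collected from consumers, demand (in seller-price terms) shifts: Qd = 298 − 2(P + 33).
Solving gives Q = 150 with consumers paying £74 and producers receiving £41 (the £33 wedge).
Revenue = t · Q = 33 · 150 = £4950.

Tax revenue = £4950 thousand.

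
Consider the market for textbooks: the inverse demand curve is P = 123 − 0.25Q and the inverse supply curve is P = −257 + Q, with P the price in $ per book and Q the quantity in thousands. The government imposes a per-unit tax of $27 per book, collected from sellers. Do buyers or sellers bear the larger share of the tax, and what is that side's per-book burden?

Sellers bear the larger share: $21.6 per book.

Inverting to Q(P) form: Qd = 492 − 4P; Qs = P + 257.
Without the tax, 492 − 4P = P + 257 gives 5P = 235, so P* = $47 and Q* = 304.
With the tax collected from sellers, supply shifts: Qs = (P − 27) + 257.
Solving gives Q = 282.4 with buyers paying $52.4 and sellers receiving $25.4 (the $27 wedge).
Per-book burden: buyers $5.4, sellers $21.6.
Sellers take the larger share because supply is less price-elastic here (demand slope 4 vs supply slope 1).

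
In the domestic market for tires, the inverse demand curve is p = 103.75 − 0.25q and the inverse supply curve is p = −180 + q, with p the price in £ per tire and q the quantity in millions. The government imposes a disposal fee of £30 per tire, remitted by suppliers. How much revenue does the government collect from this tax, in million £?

Tax revenue = £6090 million.

Inverting to q(p) form: qd = 415 − 4p; qs = p + 180.
Before the tax: set 415 − 4p = p + 180 → p* = £47, q* = 227.
With the tax collected from suppliers, supply shifts: qs = (p − 30) + 180.
New equilibrium: consumers pay £53, suppliers receive £23, q = 203. (Wedge: pb − ps = 30.)
Revenue = t · Q = 30 · 203 = £6090.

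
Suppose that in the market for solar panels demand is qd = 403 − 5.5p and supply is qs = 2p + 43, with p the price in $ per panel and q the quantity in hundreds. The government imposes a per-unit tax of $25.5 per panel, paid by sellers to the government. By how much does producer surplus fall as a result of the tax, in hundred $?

Without the tax, 403 − 5.5p = 2p + 43 gives 7.5p = 360, so p* = $48 and q* = 139.
With the tax collected from sellers, supply shifts: qs = 2(p − 25.5) + 43.
Solving gives q = 101.6 with consumers paying $54.8 and sellers receiving $29.3 (the $25.5 wedge).
ΔPS is the trapezoid between Q = 101.6 and Q = 139 of height $18.7: ½ · (139 + 101.6) · 18.7 = $2249.61.

Producer surplus falls by $2249.61 hundred.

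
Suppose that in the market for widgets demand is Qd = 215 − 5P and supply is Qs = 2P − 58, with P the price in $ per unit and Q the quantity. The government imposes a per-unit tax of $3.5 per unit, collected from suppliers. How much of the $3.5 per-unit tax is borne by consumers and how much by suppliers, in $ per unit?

Before the tax: set 215 − 5P = 2P − 58 → P* = $39, Q* = 20.
With the tax collected from suppliers, supply shifts: Qs = 2(P − 3.5) − 58.
Solving gives Q = 15 with consumers paying $40 and suppliers receiving $36.5 (the $3.5 wedge).
Burden on consumers: $1; on suppliers: $2.5. (They sum to $3.5.)
The less price-elastic side of the market bears the larger share of a per-unit tax.

Consumers bear $1 per unit; suppliers bear $2.5 per unit.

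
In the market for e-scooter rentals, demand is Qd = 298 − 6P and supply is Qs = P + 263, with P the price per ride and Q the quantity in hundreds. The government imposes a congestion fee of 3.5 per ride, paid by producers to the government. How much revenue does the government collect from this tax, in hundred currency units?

Tax revenue = 927.5 hundred.

Without the tax, 298 − 6P = P + 263 gives 7P = 35, so P* = 5 and Q* = 268.
With the tax collected from producers, supply shifts: Qs = (P − 3.5) + 263.
New equilibrium: buyers pay 5.5, producers receive 2, Q = 265. (Wedge: Pb − Ps = 3.5.)
Revenue = t · Q = 3.5 · 265 = 927.5.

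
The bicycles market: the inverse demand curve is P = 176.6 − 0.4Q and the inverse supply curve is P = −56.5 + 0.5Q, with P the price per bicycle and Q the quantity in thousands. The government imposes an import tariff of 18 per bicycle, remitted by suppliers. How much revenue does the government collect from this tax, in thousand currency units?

Tax revenue = 4302 thousand.

Inverting to Q(P) form: Qd = 441.5 − 2.5P; Qs = 2P + 113.
Before the tax: set 441.5 − 2.5P = 2P + 113 → P* = 73, Q* = 259.
With the tax collected from suppliers, supply shifts: Qs = 2(P − 18) + 113.
New equilibrium: consumers pay 81, suppliers receive 63, Q = 239. (Wedge: Pb − Ps = 18.)
Revenue = t · Q = 18 · 239 = 4302.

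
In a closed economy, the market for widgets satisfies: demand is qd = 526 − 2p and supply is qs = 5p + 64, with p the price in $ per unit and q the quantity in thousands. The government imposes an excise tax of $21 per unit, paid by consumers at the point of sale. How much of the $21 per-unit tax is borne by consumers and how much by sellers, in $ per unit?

Consumers bear $15 per unit; sellers bear $6 per unit.

Without the tax, 526 − 2p = 5p + 64 gives 7p = 462, so p* = $66 and q* = 394.
With the tax collected from consumers, demand (in seller-price terms) shifts: qd = 526 − 2(p + 21).
Solving gives q = 364 with consumers paying $81 and sellers receiving $60 (the $21 wedge).
Burden on consumers: $15; on sellers: $6. (They sum to $21.)
The less price-elastic side of the market bears the larger share of a per-unit tax.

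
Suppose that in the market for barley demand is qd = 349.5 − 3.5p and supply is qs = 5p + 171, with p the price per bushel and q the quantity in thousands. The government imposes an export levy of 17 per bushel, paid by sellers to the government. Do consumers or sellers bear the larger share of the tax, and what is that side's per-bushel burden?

Consumers bear the larger share: 10 per bushel.

Before the tax: set 349.5 − 3.5p = 5p + 171 → p* = 21, q* = 276.
With the tax collected from sellers, supply shifts: qs = 5(p − 17) + 171.
Solving gives q = 241 with consumers paying 31 and sellers receiving 14 (the 17 wedge).
Per-bushel burden: consumers 10, sellers 7.
Consumers take the larger share because demand is less price-elastic here (demand slope 3.5 vs supply slope 5).
The less price-elastic side of the market bears the larger share of a per-unit tax.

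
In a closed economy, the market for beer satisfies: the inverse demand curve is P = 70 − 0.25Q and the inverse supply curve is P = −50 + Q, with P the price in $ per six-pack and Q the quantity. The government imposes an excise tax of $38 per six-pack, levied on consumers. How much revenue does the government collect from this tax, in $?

Tax revenue = $2492.8.

Rewrite in direct form: Qd = 280 − 4P and Qs = P + 50.
Without the tax, 280 − 4P = P + 50 gives 5P = 230, so P* = $46 and Q* = 96.
With the tax collected from consumers, demand (in seller-price terms) shifts: Qd = 280 − 4(P + 38).
Solving gives Q = 65.6 with consumers paying $53.6 and producers receiving $15.6 (the $38 wedge).
Revenue = t · Q = 38 · 65.6 = $2492.8.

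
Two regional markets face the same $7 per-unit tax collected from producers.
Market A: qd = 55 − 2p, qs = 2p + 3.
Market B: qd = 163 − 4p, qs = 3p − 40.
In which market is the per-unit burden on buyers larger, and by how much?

Market A: pre-tax p* = $13, q* = 29; post-tax q = 22; per-unit burden on buyers = $3.5.
Market B: pre-tax p* = $29, q* = 47; post-tax q = 35; per-unit burden on buyers = $3.
Difference: $3.5 vs $3 → market A is larger by $0.5.

Market A, by $0.5.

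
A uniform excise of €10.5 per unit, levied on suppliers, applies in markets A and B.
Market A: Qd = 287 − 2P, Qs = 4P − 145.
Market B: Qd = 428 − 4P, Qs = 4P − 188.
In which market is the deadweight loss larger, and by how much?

Market B, by €36.75.

Market A: pre-tax P* = €72, Q* = 143; post-tax Q = 129; deadweight loss = €73.5.
Market B: pre-tax P* = €77, Q* = 120; post-tax Q = 99; deadweight loss = €110.25.
Difference: €73.5 vs €110.25 → market B is larger by €36.75.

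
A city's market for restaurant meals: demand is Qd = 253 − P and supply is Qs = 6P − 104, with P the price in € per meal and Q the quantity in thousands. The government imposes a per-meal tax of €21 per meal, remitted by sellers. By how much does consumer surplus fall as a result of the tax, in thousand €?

Before the tax: set 253 − P = 6P − 104 → P* = €51, Q* = 202.
With the tax collected from sellers, supply shifts: Qs = 6(P − 21) − 104.
New equilibrium: consumers pay €69, sellers receive €48, Q = 184. (Wedge: Pb − Ps = 21.)
ΔCS is the trapezoid between Q = 184 and Q = 202 of height €18: ½ · (202 + 184) · 18 = €3474.

Consumer surplus falls by €3474 thousand.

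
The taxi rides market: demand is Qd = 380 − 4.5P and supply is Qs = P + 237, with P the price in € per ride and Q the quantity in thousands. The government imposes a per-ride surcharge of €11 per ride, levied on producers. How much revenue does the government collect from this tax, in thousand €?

Tax revenue = €2794 thousand.

Before the tax: set 380 − 4.5P = P + 237 → P* = €26, Q* = 263.
With the tax collected from producers, supply shifts: Qs = (P − 11) + 237.
Solving gives Q = 254 with consumers paying €28 and producers receiving €17 (the €11 wedge).
Revenue = t · Q = 11 · 254 = €2794.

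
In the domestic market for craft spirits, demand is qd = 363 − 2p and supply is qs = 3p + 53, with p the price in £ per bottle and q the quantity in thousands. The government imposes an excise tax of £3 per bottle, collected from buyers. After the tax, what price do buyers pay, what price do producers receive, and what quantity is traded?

Buyers pay £63.8; producers receive £60.8; quantity = 235.4.

Without the tax, 363 − 2p = 3p + 53 gives 5p = 310, so p* = £62 and q* = 239.
With the tax collected from buyers, demand (in seller-price terms) shifts: qd = 363 − 2(p + 3).
New equilibrium: buyers pay £63.8, producers receive £60.8, q = 235.4. (Wedge: pb − ps = 3.)
The less price-elastic side of the market bears the larger share of a per-unit tax.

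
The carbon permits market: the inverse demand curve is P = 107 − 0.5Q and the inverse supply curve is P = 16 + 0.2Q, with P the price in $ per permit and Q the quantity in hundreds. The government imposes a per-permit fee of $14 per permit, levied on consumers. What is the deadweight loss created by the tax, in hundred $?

Rewrite in direct form: Qd = 214 − 2P and Qs = 5P − 80.
Without the tax, 214 − 2P = 5P − 80 gives 7P = 294, so P* = $42 and Q* = 130.
With the tax collected from consumers, demand (in seller-price terms) shifts: Qd = 214 − 2(P + 14).
New equilibrium: consumers pay $52, suppliers receive $38, Q = 110. (Wedge: Pb − Ps = 14.)
Quantity falls by |ΔQ| = |130 − 110| = 20.
DWL = ½ · t · |ΔQ| = ½ · 14 · 20 = $140.

Deadweight loss = $140 hundred.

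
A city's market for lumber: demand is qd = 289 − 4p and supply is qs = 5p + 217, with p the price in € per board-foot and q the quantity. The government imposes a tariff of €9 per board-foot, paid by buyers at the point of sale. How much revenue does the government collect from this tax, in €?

Without the tax, 289 − 4p = 5p + 217 gives 9p = 72, so p* = €8 and q* = 257.
With the tax collected from buyers, demand (in seller-price terms) shifts: qd = 289 − 4(p + 9).
New equilibrium: buyers pay €13, producers receive €4, q = 237. (Wedge: pb − ps = 9.)
Revenue = t · Q = 9 · 237 = €2133.

Tax revenue = €2133.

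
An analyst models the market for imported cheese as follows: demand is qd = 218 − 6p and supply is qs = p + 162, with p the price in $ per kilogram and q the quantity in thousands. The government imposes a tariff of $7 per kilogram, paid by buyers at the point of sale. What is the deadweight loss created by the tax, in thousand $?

Deadweight loss = $21 thousand.

Without the tax, 218 − 6p = p + 162 gives 7p = 56, so p* = $8 and q* = 170.
With the tax collected from buyers, demand (in seller-price terms) shifts: qd = 218 − 6(p + 7).
New equilibrium: buyers pay $9, producers receive $2, q = 164. (Wedge: pb − ps = 7.)
Quantity falls by |ΔQ| = |170 − 164| = 6.
DWL = ½ · t · |ΔQ| = ½ · 7 · 6 = $21.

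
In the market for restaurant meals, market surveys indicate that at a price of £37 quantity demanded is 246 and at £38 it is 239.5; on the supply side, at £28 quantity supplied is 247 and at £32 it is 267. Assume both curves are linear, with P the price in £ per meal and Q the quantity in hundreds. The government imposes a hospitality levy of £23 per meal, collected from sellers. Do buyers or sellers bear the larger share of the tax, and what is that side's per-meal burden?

Demand slope: (239.5 − 246)/(38 − 37) = -6.5, so Qd = 486.5 − 6.5P.
Supply slope: (267 − 247)/(32 − 28) = 5, so Qs = 5P + 107.
Before the tax: set 486.5 − 6.5P = 5P + 107 → P* = £33, Q* = 272.
With the tax collected from sellers, supply shifts: Qs = 5(P − 23) + 107.
New equilibrium: buyers pay £43, sellers receive £20, Q = 207. (Wedge: Pb − Ps = 23.)
Per-meal burden: buyers £10, sellers £13.
Sellers take the larger share because supply is less price-elastic here (demand slope 6.5 vs supply slope 5).

Sellers bear the larger share: £13 per meal.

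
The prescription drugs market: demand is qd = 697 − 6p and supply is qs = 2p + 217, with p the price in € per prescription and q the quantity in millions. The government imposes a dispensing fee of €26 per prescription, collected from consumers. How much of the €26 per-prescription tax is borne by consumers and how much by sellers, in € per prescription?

Before the tax: set 697 − 6p = 2p + 217 → p* = €60, q* = 337.
With the tax collected from consumers, demand (in seller-price terms) shifts: qd = 697 − 6(p + 26).
New equilibrium: consumers pay €66.5, sellers receive €40.5, q = 298. (Wedge: pb − ps = 26.)
Burden on consumers: €6.5; on sellers: €19.5. (They sum to €26.)

Consumers bear €6.5 per prescription; sellers bear €19.5 per prescription.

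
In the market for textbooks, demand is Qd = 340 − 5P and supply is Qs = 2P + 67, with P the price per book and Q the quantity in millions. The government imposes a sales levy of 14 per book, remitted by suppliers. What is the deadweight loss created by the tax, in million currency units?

Deadweight loss = 140 million.

Before the tax: set 340 − 5P = 2P + 67 → P* = 39, Q* = 145.
With the tax collected from suppliers, supply shifts: Qs = 2(P − 14) + 67.
Solving gives Q = 125 with consumers paying 43 and suppliers receiving 29 (the 14 wedge).
Quantity falls by |ΔQ| = |145 − 125| = 20.
DWL = ½ · t · |ΔQ| = ½ · 14 · 20 = 140.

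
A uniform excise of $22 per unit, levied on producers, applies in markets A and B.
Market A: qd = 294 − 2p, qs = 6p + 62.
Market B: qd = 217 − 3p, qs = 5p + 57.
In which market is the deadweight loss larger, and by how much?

Market B, by $90.75.

Market A: pre-tax p* = $29, q* = 236; post-tax q = 203; deadweight loss = $363.
Market B: pre-tax p* = $20, q* = 157; post-tax q = 115.75; deadweight loss = $453.75.
Difference: $363 vs $453.75 → market B is larger by $90.75.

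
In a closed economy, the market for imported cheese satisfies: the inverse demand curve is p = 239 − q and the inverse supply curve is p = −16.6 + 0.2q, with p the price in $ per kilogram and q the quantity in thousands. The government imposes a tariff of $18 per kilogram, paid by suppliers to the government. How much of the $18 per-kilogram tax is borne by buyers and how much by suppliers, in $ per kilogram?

Buyers bear $15 per kilogram; suppliers bear $3 per kilogram.

Rewrite in direct form: qd = 239 − p and qs = 5p + 83.
Before the tax: set 239 − p = 5p + 83 → p* = $26, q* = 213.
With the tax collected from suppliers, supply shifts: qs = 5(p − 18) + 83.
Solving gives q = 198 with buyers paying $41 and suppliers receiving $23 (the $18 wedge).
Burden on buyers: $15; on suppliers: $3. (They sum to $18.)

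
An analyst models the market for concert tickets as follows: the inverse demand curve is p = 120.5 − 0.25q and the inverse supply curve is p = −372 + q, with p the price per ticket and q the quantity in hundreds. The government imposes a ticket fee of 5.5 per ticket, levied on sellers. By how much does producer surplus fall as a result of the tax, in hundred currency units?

Inverting to q(p) form: qd = 482 − 4p; qs = p + 372.
Before the tax: set 482 − 4p = p + 372 → p* = 22, q* = 394.
With the tax collected from sellers, supply shifts: qs = (p − 5.5) + 372.
Solving gives q = 389.6 with buyers paying 23.1 and sellers receiving 17.6 (the 5.5 wedge).
ΔPS is the trapezoid between Q = 389.6 and Q = 394 of height 4.4: ½ · (394 + 389.6) · 4.4 = 1723.92.

Producer surplus falls by 1723.92 hundred.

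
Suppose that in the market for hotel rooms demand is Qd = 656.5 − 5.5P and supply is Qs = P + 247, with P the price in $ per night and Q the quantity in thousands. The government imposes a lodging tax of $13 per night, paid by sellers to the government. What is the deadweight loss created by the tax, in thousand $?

Without the tax, 656.5 − 5.5P = P + 247 gives 6.5P = 409.5, so P* = $63 and Q* = 310.
With the tax collected from sellers, supply shifts: Qs = (P − 13) + 247.
New equilibrium: consumers pay $65, sellers receive $52, Q = 299. (Wedge: Pb − Ps = 13.)
Quantity falls by |ΔQ| = |310 − 299| = 11.
DWL = ½ · t · |ΔQ| = ½ · 13 · 11 = $71.5.

Deadweight loss = $71.5 thousand.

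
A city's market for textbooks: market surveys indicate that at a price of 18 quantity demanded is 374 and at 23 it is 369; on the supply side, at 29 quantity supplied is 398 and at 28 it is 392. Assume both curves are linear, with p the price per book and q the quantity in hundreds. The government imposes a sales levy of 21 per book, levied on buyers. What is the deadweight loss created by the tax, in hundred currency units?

Demand slope: (369 − 374)/(23 − 18) = -1, so qd = 392 − p.
Supply slope: (392 − 398)/(28 − 29) = 6, so qs = 6p + 224.
Before the tax: set 392 − p = 6p + 224 → p* = 24, q* = 368.
With the tax collected from buyers, demand (in seller-price terms) shifts: qd = 392 − (p + 21).
New equilibrium: buyers pay 42, producers receive 21, q = 350. (Wedge: pb − ps = 21.)
Quantity falls by |ΔQ| = |368 − 350| = 18.
DWL = ½ · t · |ΔQ| = ½ · 21 · 18 = 189.

Deadweight loss = 189 hundred.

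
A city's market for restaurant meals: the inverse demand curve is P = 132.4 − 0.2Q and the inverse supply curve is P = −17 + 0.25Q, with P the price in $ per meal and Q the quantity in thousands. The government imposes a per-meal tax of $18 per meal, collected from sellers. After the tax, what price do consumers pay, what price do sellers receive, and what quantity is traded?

Rewrite in direct form: Qd = 662 − 5P and Qs = 4P + 68.
Without the tax, 662 − 5P = 4P + 68 gives 9P = 594, so P* = $66 and Q* = 332.
With the tax collected from sellers, supply shifts: Qs = 4(P − 18) + 68.
Solving gives Q = 292 with consumers paying $74 and sellers receiving $56 (the $18 wedge).
The less price-elastic side of the market bears the larger share of a per-unit tax.

Consumers pay $74; sellers receive $56; quantity = 292.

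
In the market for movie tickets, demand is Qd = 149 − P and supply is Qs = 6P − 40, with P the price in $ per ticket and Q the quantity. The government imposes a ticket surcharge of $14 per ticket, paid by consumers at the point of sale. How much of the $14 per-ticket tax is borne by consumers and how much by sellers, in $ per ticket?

Consumers bear $12 per ticket; sellers bear $2 per ticket.

Before the tax: set 149 − P = 6P − 40 → P* = $27, Q* = 122.
With the tax collected from consumers, demand (in seller-price terms) shifts: Qd = 149 − (P + 14).
New equilibrium: consumers pay $39, sellers receive $25, Q = 110. (Wedge: Pb − Ps = 14.)
Burden on consumers: $12; on sellers: $2. (They sum to $14.)
The less price-elastic side of the market bears the larger share of a per-unit tax.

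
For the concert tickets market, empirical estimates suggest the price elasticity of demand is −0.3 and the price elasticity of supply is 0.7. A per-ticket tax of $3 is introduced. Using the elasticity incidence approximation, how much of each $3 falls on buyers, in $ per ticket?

Incidence ratio: buyers' share ≈ εs / (εs + |εd|) = 0.7 / (0.7 + 0.3) = 0.7.
So buyers bear ≈ 0.7 × $3 = $2.1; producers bear $0.9.

Buyers bear ≈ $2.1 per ticket.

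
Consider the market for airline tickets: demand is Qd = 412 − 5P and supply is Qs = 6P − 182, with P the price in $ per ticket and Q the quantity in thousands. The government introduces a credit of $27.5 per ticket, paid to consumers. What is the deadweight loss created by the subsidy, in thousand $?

Deadweight loss = $1031.25 thousand.

Before the subsidy: set 412 − 5P = 6P − 182 → P* = $54, Q* = 142.
With a per-unit subsidy paid to consumers, each effectively pays P − 27.5, so demand becomes Qd = 412 − 5(P − 27.5).
Solving gives Q = 217 with consumers paying $39 and sellers receiving $66.5 (the $27.5 wedge).
Quantity rises by |ΔQ| = |142 − 217| = 75.
DWL = ½ · t · |ΔQ| = ½ · 27.5 · 75 = $1031.25.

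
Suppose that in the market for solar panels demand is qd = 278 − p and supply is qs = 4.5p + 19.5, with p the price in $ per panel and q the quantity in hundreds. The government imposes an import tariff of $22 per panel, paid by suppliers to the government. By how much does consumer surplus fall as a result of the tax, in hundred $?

Before the tax: set 278 − p = 4.5p + 19.5 → p* = $47, q* = 231.
With the tax collected from suppliers, supply shifts: qs = 4.5(p − 22) + 19.5.
New equilibrium: buyers pay $65, suppliers receive $43, q = 213. (Wedge: pb − ps = 22.)
ΔCS is the trapezoid between Q = 213 and Q = 231 of height $18: ½ · (231 + 213) · 18 = $3996.

Consumer surplus falls by $3996 hundred.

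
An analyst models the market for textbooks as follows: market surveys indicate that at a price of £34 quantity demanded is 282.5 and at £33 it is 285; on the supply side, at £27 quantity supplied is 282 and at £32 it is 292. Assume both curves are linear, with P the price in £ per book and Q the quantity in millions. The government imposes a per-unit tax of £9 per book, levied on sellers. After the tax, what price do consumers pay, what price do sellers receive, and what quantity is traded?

Demand slope: (285 − 282.5)/(33 − 34) = -2.5, so Qd = 367.5 − 2.5P.
Supply slope: (292 − 282)/(32 − 27) = 2, so Qs = 2P + 228.
Without the tax, 367.5 − 2.5P = 2P + 228 gives 4.5P = 139.5, so P* = £31 and Q* = 290.
With the tax collected from sellers, supply shifts: Qs = 2(P − 9) + 228.
New equilibrium: consumers pay £35, sellers receive £26, Q = 280. (Wedge: Pb − Ps = 9.)
The less price-elastic side of the market bears the larger share of a per-unit tax.

Consumers pay £35; sellers receive £26; quantity = 280.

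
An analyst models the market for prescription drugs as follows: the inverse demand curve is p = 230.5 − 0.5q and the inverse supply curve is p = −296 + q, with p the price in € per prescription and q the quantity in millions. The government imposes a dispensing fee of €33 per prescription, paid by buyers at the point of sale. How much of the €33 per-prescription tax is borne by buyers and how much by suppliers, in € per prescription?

Buyers bear €11 per prescription; suppliers bear €22 per prescription.

Inverting to q(p) form: qd = 461 − 2p; qs = p + 296.
Without the tax, 461 − 2p = p + 296 gives 3p = 165, so p* = €55 and q* = 351.
With the tax collected from buyers, demand (in seller-price terms) shifts: qd = 461 − 2(p + 33).
New equilibrium: buyers pay €66, suppliers receive €33, q = 329. (Wedge: pb − ps = 33.)
Burden on buyers: €11; on suppliers: €22. (They sum to €33.)
The less price-elastic side of the market bears the larger share of a per-unit tax.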